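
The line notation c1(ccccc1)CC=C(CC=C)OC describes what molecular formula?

C13H16O

Heavy atoms from the SMILES: 13 C, 1 O.
Implicit hydrogens by atom environment:
  5 × C (aromatic): 1 H each → 5
  3 × C: 2 H each → 6
  2 × C: 1 H each → 2
  1 × C: 3 H
  1 × C: no H
  1 × C (aromatic): no H
  1 × O: no H
  Total hydrogens = 16.
Molecular formula: C13H16O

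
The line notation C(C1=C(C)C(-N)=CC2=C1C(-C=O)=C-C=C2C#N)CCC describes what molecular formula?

Heavy atoms from the SMILES: 17 C, 2 N, 1 O.
Implicit hydrogens by atom environment:
  7 × C (aromatic): no H
  3 × C: 2 H each → 6
  3 × C (aromatic): 1 H each → 3
  2 × C: 3 H each → 6
  1 × C: 1 H
  1 × C: no H
  1 × N: 2 H
  1 × N: no H
  1 × O: no H
  Total hydrogens = 18.
Molecular formula: C17H18N2O

C17H18N2O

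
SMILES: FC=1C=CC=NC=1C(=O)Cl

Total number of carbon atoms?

The symbol for carbon appears 6 times in the SMILES. (Cl is a single chlorine, not C + l.)

6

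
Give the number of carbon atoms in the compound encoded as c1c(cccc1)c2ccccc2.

The symbol for carbon appears 12 times in the SMILES. Lowercase c denotes aromatic carbon and counts toward C.

12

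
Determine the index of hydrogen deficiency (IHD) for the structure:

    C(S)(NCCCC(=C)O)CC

Molecular formula from the SMILES: C8H17NOS.
DoU = (2C + 2 + N − H − X)/2 = (2·8 + 2 + 1 − 17 − 0)/2 = 2/2 = 1.
(Structurally: 0 ring(s) + 1 π bond(s) = 1.)

1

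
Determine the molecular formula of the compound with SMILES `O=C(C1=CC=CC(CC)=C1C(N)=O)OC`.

Heavy atoms from the SMILES: 11 C, 1 N, 3 O.
Implicit hydrogens by atom environment:
  3 × C (aromatic): 1 H each → 3
  3 × C (aromatic): no H
  3 × O: no H
  2 × C: 3 H each → 6
  2 × C: no H
  1 × C: 2 H
  1 × N: 2 H
  Total hydrogens = 13.
Molecular formula: C11H13NO3

C11H13NO3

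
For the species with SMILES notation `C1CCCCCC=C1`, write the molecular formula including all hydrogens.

Heavy atoms from the SMILES: 8 C.
Implicit hydrogens by atom environment:
  6 × C: 2 H each → 12
  2 × C: 1 H each → 2
  Total hydrogens = 14.
Molecular formula: C8H14

C8H14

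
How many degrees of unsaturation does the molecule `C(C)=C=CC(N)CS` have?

Molecular formula from the SMILES: C6H11NS.
DoU = (2C + 2 + N − H − X)/2 = (2·6 + 2 + 1 − 11 − 0)/2 = 4/2 = 2.
(Structurally: 0 ring(s) + 2 π bond(s) = 2.)

2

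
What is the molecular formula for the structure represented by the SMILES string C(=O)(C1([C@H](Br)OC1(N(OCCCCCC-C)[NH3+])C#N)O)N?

C12H22BrN4O4+

Heavy atoms from the SMILES: 1 Br, 12 C, 4 N, 4 O.
Implicit hydrogens by atom environment:
  6 × C: 2 H each → 12
  4 × C: no H
  3 × O: no H
  2 × N: no H
  1 × Br: no H
  1 × C: 3 H
  1 × C: 1 H
  1 × N (charge +1): 3 H
  1 × N: 2 H
  1 × O: 1 H
  Total hydrogens = 22.
Net charge +1.
Molecular formula: C12H22BrN4O4+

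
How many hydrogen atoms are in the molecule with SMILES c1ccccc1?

6

Hydrogens are implicit in SMILES; fill each atom to its normal valence:
  6 × C (aromatic): 1 H each → 6
  Total hydrogens = 6.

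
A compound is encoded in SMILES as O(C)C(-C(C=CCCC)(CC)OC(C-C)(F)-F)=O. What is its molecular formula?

Heavy atoms from the SMILES: 13 C, 2 F, 3 O.
Implicit hydrogens by atom environment:
  4 × C: 3 H each → 12
  4 × C: 2 H each → 8
  3 × C: no H
  3 × O: no H
  2 × C: 1 H each → 2
  2 × F: no H
  Total hydrogens = 22.
Molecular formula: C13H22F2O3

C13H22F2O3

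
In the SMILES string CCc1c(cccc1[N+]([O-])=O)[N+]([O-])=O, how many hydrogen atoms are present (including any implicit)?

8

Hydrogens are implicit in SMILES; fill each atom to its normal valence:
  3 × C (aromatic): 1 H each → 3
  3 × C (aromatic): no H
  2 × N (charge +1): no H
  2 × O: no H
  2 × O (charge -1): no H
  1 × C: 3 H
  1 × C: 2 H
  Total hydrogens = 8.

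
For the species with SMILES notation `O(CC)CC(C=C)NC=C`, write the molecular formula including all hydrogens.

C8H15NO

Heavy atoms from the SMILES: 8 C, 1 N, 1 O.
Implicit hydrogens by atom environment:
  4 × C: 2 H each → 8
  3 × C: 1 H each → 3
  1 × C: 3 H
  1 × N: 1 H
  1 × O: no H
  Total hydrogens = 15.
Molecular formula: C8H15NO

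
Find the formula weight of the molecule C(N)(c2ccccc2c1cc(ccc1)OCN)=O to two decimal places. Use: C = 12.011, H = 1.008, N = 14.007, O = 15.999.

Molecular formula: C14H14N2O2.
M = 14×12.011 + 14×1.008 + 2×14.007 + 2×15.999 = 242.28 g/mol.

242.28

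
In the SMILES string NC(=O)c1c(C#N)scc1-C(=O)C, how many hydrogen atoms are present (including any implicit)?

6

Hydrogens are implicit in SMILES; fill each atom to its normal valence:
  3 × C (aromatic): no H
  3 × C: no H
  2 × O: no H
  1 × C: 3 H
  1 × C (aromatic): 1 H
  1 × N: 2 H
  1 × N: no H
  1 × S (aromatic): no H
  Total hydrogens = 6.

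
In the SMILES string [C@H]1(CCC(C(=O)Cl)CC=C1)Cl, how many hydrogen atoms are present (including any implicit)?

10

Hydrogens are implicit in SMILES; fill each atom to its normal valence:
  4 × C: 1 H each → 4
  3 × C: 2 H each → 6
  2 × Cl: no H
  1 × C: no H
  1 × O: no H
  Total hydrogens = 10.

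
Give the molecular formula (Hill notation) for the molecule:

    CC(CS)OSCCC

Heavy atoms from the SMILES: 6 C, 1 O, 2 S.
Implicit hydrogens by atom environment:
  3 × C: 2 H each → 6
  2 × C: 3 H each → 6
  1 × C: 1 H
  1 × O: no H
  1 × S: 1 H
  1 × S: no H
  Total hydrogens = 14.
Molecular formula: C6H14OS2

C6H14OS2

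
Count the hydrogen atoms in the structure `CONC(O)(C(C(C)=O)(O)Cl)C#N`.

9

Hydrogens are implicit in SMILES; fill each atom to its normal valence:
  4 × C: no H
  2 × C: 3 H each → 6
  2 × O: 1 H each → 2
  2 × O: no H
  1 × Cl: no H
  1 × N: 1 H
  1 × N: no H
  Total hydrogens = 9.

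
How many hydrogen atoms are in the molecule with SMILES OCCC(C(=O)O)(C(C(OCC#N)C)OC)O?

Hydrogens are implicit in SMILES; fill each atom to its normal valence:
  3 × C: 2 H each → 6
  3 × C: no H
  3 × O: 1 H each → 3
  3 × O: no H
  2 × C: 3 H each → 6
  2 × C: 1 H each → 2
  1 × N: no H
  Total hydrogens = 17.

17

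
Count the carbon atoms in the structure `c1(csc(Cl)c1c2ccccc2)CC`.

12

The symbol for carbon appears 12 times in the SMILES. Lowercase c denotes aromatic carbon and counts toward C.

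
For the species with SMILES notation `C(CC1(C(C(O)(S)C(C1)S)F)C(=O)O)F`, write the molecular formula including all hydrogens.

C8H12F2O3S2

Heavy atoms from the SMILES: 8 C, 2 F, 3 O, 2 S.
Implicit hydrogens by atom environment:
  3 × C: 2 H each → 6
  3 × C: no H
  2 × C: 1 H each → 2
  2 × F: no H
  2 × O: 1 H each → 2
  2 × S: 1 H each → 2
  1 × O: no H
  Total hydrogens = 12.
Molecular formula: C8H12F2O3S2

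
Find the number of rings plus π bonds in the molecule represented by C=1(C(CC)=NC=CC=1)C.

Molecular formula from the SMILES: C8H11N.
DoU = (2C + 2 + N − H − X)/2 = (2·8 + 2 + 1 − 11 − 0)/2 = 8/2 = 4.
(Structurally: 1 ring(s) + 3 π bond(s) = 4.)

4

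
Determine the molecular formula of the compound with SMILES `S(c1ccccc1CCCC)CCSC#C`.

Heavy atoms from the SMILES: 14 C, 2 S.
Implicit hydrogens by atom environment:
  5 × C: 2 H each → 10
  4 × C (aromatic): 1 H each → 4
  2 × C (aromatic): no H
  2 × S: no H
  1 × C: 3 H
  1 × C: 1 H
  1 × C: no H
  Total hydrogens = 18.
Molecular formula: C14H18S2

C14H18S2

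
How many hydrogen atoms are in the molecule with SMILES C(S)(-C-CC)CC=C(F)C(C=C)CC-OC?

Hydrogens are implicit in SMILES; fill each atom to its normal valence:
  6 × C: 2 H each → 12
  4 × C: 1 H each → 4
  2 × C: 3 H each → 6
  1 × C: no H
  1 × F: no H
  1 × O: no H
  1 × S: 1 H
  Total hydrogens = 23.

23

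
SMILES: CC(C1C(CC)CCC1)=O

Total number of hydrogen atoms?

Hydrogens are implicit in SMILES; fill each atom to its normal valence:
  4 × C: 2 H each → 8
  2 × C: 3 H each → 6
  2 × C: 1 H each → 2
  1 × C: no H
  1 × O: no H
  Total hydrogens = 16.

16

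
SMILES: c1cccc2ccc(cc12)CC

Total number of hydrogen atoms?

12

Hydrogens are implicit in SMILES; fill each atom to its normal valence:
  7 × C (aromatic): 1 H each → 7
  3 × C (aromatic): no H
  1 × C: 3 H
  1 × C: 2 H
  Total hydrogens = 12.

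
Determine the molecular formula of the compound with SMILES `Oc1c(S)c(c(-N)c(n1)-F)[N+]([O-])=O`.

Heavy atoms from the SMILES: 5 C, 1 F, 3 N, 3 O, 1 S.
Implicit hydrogens by atom environment:
  5 × C (aromatic): no H
  1 × F: no H
  1 × N: 2 H
  1 × N (aromatic): no H
  1 × N (charge +1): no H
  1 × O: 1 H
  1 × O: no H
  1 × O (charge -1): no H
  1 × S: 1 H
  Total hydrogens = 4.
Molecular formula: C5H4FN3O3S

C5H4FN3O3S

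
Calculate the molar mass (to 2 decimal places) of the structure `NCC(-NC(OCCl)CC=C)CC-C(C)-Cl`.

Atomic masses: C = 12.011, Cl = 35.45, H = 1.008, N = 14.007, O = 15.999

Molecular formula: C11H22Cl2N2O.
M = 11×12.011 + 2×35.45 + 22×1.008 + 2×14.007 + 1×15.999 = 269.21 g/mol.

269.21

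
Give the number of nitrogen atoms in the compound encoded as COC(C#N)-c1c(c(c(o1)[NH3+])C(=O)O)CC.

2

The symbol for nitrogen appears 2 times in the SMILES.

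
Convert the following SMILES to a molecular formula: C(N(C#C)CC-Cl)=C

Heavy atoms from the SMILES: 6 C, 1 Cl, 1 N.
Implicit hydrogens by atom environment:
  3 × C: 2 H each → 6
  2 × C: 1 H each → 2
  1 × C: no H
  1 × Cl: no H
  1 × N: no H
  Total hydrogens = 8.
Molecular formula: C6H8ClN

C6H8ClN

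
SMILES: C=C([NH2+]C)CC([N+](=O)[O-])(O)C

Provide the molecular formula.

C6H13N2O3+

Heavy atoms from the SMILES: 6 C, 2 N, 3 O.
Implicit hydrogens by atom environment:
  2 × C: 3 H each → 6
  2 × C: 2 H each → 4
  2 × C: no H
  1 × N (charge +1): 2 H
  1 × N (charge +1): no H
  1 × O: 1 H
  1 × O: no H
  1 × O (charge -1): no H
  Total hydrogens = 13.
Net charge +1.
Molecular formula: C6H13N2O3+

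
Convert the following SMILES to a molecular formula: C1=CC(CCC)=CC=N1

C8H11N

Heavy atoms from the SMILES: 8 C, 1 N.
Implicit hydrogens by atom environment:
  4 × C (aromatic): 1 H each → 4
  2 × C: 2 H each → 4
  1 × C: 3 H
  1 × C (aromatic): no H
  1 × N (aromatic): no H
  Total hydrogens = 11.
Molecular formula: C8H11N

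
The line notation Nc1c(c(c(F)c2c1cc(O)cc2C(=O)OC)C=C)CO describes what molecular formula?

Heavy atoms from the SMILES: 15 C, 1 F, 1 N, 4 O.
Implicit hydrogens by atom environment:
  8 × C (aromatic): no H
  2 × C: 2 H each → 4
  2 × C (aromatic): 1 H each → 2
  2 × O: 1 H each → 2
  2 × O: no H
  1 × C: 3 H
  1 × C: 1 H
  1 × C: no H
  1 × F: no H
  1 × N: 2 H
  Total hydrogens = 14.
Molecular formula: C15H14FNO4

C15H14FNO4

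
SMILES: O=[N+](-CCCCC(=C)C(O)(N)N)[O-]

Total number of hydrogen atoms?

15

Hydrogens are implicit in SMILES; fill each atom to its normal valence:
  5 × C: 2 H each → 10
  2 × C: no H
  2 × N: 2 H each → 4
  1 × N (charge +1): no H
  1 × O: 1 H
  1 × O: no H
  1 × O (charge -1): no H
  Total hydrogens = 15.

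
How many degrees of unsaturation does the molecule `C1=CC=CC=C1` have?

Molecular formula from the SMILES: C6H6.
DoU = (2C + 2 + N − H − X)/2 = (2·6 + 2 + 0 − 6 − 0)/2 = 8/2 = 4.
(Structurally: 1 ring(s) + 3 π bond(s) = 4.)

4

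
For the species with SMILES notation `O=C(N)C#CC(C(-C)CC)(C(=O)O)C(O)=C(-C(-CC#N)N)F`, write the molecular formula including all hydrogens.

C14H18FN3O4

Heavy atoms from the SMILES: 14 C, 1 F, 3 N, 4 O.
Implicit hydrogens by atom environment:
  8 × C: no H
  2 × C: 3 H each → 6
  2 × C: 2 H each → 4
  2 × C: 1 H each → 2
  2 × N: 2 H each → 4
  2 × O: 1 H each → 2
  2 × O: no H
  1 × F: no H
  1 × N: no H
  Total hydrogens = 18.
Molecular formula: C14H18FN3O4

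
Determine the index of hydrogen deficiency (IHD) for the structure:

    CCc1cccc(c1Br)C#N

Molecular formula from the SMILES: C9H8BrN.
DoU = (2C + 2 + N − H − X)/2 = (2·9 + 2 + 1 − 8 − 1)/2 = 12/2 = 6.
(Structurally: 1 ring(s) + 5 π bond(s) = 6.)

6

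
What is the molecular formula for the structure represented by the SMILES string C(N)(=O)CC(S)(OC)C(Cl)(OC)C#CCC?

Heavy atoms from the SMILES: 10 C, 1 Cl, 1 N, 3 O, 1 S.
Implicit hydrogens by atom environment:
  5 × C: no H
  3 × C: 3 H each → 9
  3 × O: no H
  2 × C: 2 H each → 4
  1 × Cl: no H
  1 × N: 2 H
  1 × S: 1 H
  Total hydrogens = 16.
Molecular formula: C10H16ClNO3S

C10H16ClNO3S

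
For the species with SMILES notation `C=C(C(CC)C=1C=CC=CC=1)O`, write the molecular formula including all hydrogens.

Heavy atoms from the SMILES: 11 C, 1 O.
Implicit hydrogens by atom environment:
  5 × C (aromatic): 1 H each → 5
  2 × C: 2 H each → 4
  1 × C: 3 H
  1 × C: 1 H
  1 × C: no H
  1 × C (aromatic): no H
  1 × O: 1 H
  Total hydrogens = 14.
Molecular formula: C11H14O

C11H14O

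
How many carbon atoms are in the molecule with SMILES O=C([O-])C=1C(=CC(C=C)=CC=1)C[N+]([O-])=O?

The symbol for carbon appears 10 times in the SMILES.

10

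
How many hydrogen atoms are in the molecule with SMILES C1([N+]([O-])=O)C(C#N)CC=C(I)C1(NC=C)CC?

14

Hydrogens are implicit in SMILES; fill each atom to its normal valence:
  4 × C: 1 H each → 4
  3 × C: 2 H each → 6
  3 × C: no H
  1 × C: 3 H
  1 × I: no H
  1 × N: 1 H
  1 × N (charge +1): no H
  1 × N: no H
  1 × O: no H
  1 × O (charge -1): no H
  Total hydrogens = 14.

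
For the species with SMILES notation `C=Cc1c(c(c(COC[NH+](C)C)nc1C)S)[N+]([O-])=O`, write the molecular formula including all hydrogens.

Heavy atoms from the SMILES: 12 C, 3 N, 3 O, 1 S.
Implicit hydrogens by atom environment:
  5 × C (aromatic): no H
  3 × C: 3 H each → 9
  3 × C: 2 H each → 6
  2 × O: no H
  1 × C: 1 H
  1 × N (charge +1): 1 H
  1 × N (aromatic): no H
  1 × N (charge +1): no H
  1 × O (charge -1): no H
  1 × S: 1 H
  Total hydrogens = 18.
Net charge +1.
Molecular formula: C12H18N3O3S+

C12H18N3O3S+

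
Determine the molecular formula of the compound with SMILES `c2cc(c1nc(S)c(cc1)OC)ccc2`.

C12H11NOS

Heavy atoms from the SMILES: 12 C, 1 N, 1 O, 1 S.
Implicit hydrogens by atom environment:
  7 × C (aromatic): 1 H each → 7
  4 × C (aromatic): no H
  1 × C: 3 H
  1 × N (aromatic): no H
  1 × O: no H
  1 × S: 1 H
  Total hydrogens = 11.
Molecular formula: C12H11NOS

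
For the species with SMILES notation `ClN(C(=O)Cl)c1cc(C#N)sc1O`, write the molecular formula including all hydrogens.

C6H2Cl2N2O2S

Heavy atoms from the SMILES: 6 C, 2 Cl, 2 N, 2 O, 1 S.
Implicit hydrogens by atom environment:
  3 × C (aromatic): no H
  2 × C: no H
  2 × Cl: no H
  2 × N: no H
  1 × C (aromatic): 1 H
  1 × O: 1 H
  1 × O: no H
  1 × S (aromatic): no H
  Total hydrogens = 2.
Molecular formula: C6H2Cl2N2O2S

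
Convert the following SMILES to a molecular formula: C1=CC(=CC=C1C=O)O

C7H6O2

Heavy atoms from the SMILES: 7 C, 2 O.
Implicit hydrogens by atom environment:
  4 × C (aromatic): 1 H each → 4
  2 × C (aromatic): no H
  1 × C: 1 H
  1 × O: 1 H
  1 × O: no H
  Total hydrogens = 6.
Molecular formula: C7H6O2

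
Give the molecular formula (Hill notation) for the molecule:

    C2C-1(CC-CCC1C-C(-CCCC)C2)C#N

Heavy atoms from the SMILES: 15 C, 1 N.
Implicit hydrogens by atom environment:
  10 × C: 2 H each → 20
  2 × C: 1 H each → 2
  2 × C: no H
  1 × C: 3 H
  1 × N: no H
  Total hydrogens = 25.
Molecular formula: C15H25N

C15H25N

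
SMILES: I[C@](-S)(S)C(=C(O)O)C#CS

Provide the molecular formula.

Heavy atoms from the SMILES: 5 C, 1 I, 2 O, 3 S.
Implicit hydrogens by atom environment:
  5 × C: no H
  3 × S: 1 H each → 3
  2 × O: 1 H each → 2
  1 × I: no H
  Total hydrogens = 5.
Molecular formula: C5H5IO2S3

C5H5IO2S3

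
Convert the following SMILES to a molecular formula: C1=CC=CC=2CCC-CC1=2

Heavy atoms from the SMILES: 10 C.
Implicit hydrogens by atom environment:
  4 × C: 2 H each → 8
  4 × C (aromatic): 1 H each → 4
  2 × C (aromatic): no H
  Total hydrogens = 12.
Molecular formula: C10H12

C10H12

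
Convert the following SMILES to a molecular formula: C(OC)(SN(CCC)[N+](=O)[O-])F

C5H11FN2O3S

Heavy atoms from the SMILES: 5 C, 1 F, 2 N, 3 O, 1 S.
Implicit hydrogens by atom environment:
  2 × C: 3 H each → 6
  2 × C: 2 H each → 4
  2 × O: no H
  1 × C: 1 H
  1 × F: no H
  1 × N: no H
  1 × N (charge +1): no H
  1 × O (charge -1): no H
  1 × S: no H
  Total hydrogens = 11.
Molecular formula: C5H11FN2O3S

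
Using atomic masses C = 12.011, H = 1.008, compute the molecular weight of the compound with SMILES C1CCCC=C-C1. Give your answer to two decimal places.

Molecular formula: C7H12.
M = 7×12.011 + 12×1.008 = 96.17 g/mol.

96.17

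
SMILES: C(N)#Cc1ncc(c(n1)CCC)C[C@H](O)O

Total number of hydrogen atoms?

15

Hydrogens are implicit in SMILES; fill each atom to its normal valence:
  3 × C: 2 H each → 6
  3 × C (aromatic): no H
  2 × C: no H
  2 × N (aromatic): no H
  2 × O: 1 H each → 2
  1 × C: 3 H
  1 × C (aromatic): 1 H
  1 × C: 1 H
  1 × N: 2 H
  Total hydrogens = 15.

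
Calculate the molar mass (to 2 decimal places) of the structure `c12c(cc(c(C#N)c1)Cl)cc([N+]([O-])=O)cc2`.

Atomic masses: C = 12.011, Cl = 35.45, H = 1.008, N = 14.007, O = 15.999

Molecular formula: C11H5ClN2O2.
M = 11×12.011 + 1×35.45 + 5×1.008 + 2×14.007 + 2×15.999 = 232.62 g/mol.

232.62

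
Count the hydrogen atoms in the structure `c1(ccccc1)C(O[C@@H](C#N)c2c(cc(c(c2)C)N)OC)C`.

Hydrogens are implicit in SMILES; fill each atom to its normal valence:
  7 × C (aromatic): 1 H each → 7
  5 × C (aromatic): no H
  3 × C: 3 H each → 9
  2 × C: 1 H each → 2
  2 × O: no H
  1 × C: no H
  1 × N: 2 H
  1 × N: no H
  Total hydrogens = 20.

20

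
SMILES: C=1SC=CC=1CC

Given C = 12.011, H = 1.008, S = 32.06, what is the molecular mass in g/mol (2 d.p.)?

Molecular formula: C6H8S.
M = 6×12.011 + 8×1.008 + 1×32.06 = 112.19 g/mol.

112.19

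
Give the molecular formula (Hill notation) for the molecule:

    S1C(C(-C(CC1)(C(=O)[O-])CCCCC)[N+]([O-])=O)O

Heavy atoms from the SMILES: 11 C, 1 N, 5 O, 1 S.
Implicit hydrogens by atom environment:
  6 × C: 2 H each → 12
  2 × C: 1 H each → 2
  2 × C: no H
  2 × O: no H
  2 × O (charge -1): no H
  1 × C: 3 H
  1 × N (charge +1): no H
  1 × O: 1 H
  1 × S: no H
  Total hydrogens = 18.
Net charge -1.
Molecular formula: C11H18NO5S-

C11H18NO5S-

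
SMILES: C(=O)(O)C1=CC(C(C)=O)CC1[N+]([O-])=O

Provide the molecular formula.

Heavy atoms from the SMILES: 8 C, 1 N, 5 O.
Implicit hydrogens by atom environment:
  3 × C: 1 H each → 3
  3 × C: no H
  3 × O: no H
  1 × C: 3 H
  1 × C: 2 H
  1 × N (charge +1): no H
  1 × O: 1 H
  1 × O (charge -1): no H
  Total hydrogens = 9.
Molecular formula: C8H9NO5

C8H9NO5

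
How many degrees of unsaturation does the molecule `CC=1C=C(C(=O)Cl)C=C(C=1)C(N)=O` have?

Molecular formula from the SMILES: C9H8ClNO2.
DoU = (2C + 2 + N − H − X)/2 = (2·9 + 2 + 1 − 8 − 1)/2 = 12/2 = 6.
(Structurally: 1 ring(s) + 5 π bond(s) = 6.)

6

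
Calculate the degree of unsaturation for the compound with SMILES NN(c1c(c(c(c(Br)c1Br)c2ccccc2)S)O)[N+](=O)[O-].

9

Molecular formula from the SMILES: C12H9Br2N3O3S.
DoU = (2C + 2 + N − H − X)/2 = (2·12 + 2 + 3 − 9 − 2)/2 = 18/2 = 9.
(Structurally: 2 ring(s) + 7 π bond(s) = 9.)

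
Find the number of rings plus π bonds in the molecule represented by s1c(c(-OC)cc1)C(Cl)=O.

4

Molecular formula from the SMILES: C6H5ClO2S.
DoU = (2C + 2 + N − H − X)/2 = (2·6 + 2 + 0 − 5 − 1)/2 = 8/2 = 4.
(Structurally: 1 ring(s) + 3 π bond(s) = 4.)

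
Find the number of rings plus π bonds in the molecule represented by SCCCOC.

Molecular formula from the SMILES: C4H10OS.
DoU = (2C + 2 + N − H − X)/2 = (2·4 + 2 + 0 − 10 − 0)/2 = 0/2 = 0.
(Structurally: 0 ring(s) + 0 π bond(s) = 0.)

0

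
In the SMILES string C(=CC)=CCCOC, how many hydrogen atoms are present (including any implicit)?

12

Hydrogens are implicit in SMILES; fill each atom to its normal valence:
  2 × C: 3 H each → 6
  2 × C: 2 H each → 4
  2 × C: 1 H each → 2
  1 × C: no H
  1 × O: no H
  Total hydrogens = 12.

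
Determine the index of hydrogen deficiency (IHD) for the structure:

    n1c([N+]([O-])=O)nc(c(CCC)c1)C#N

7

Molecular formula from the SMILES: C8H8N4O2.
DoU = (2C + 2 + N − H − X)/2 = (2·8 + 2 + 4 − 8 − 0)/2 = 14/2 = 7.
(Structurally: 1 ring(s) + 6 π bond(s) = 7.)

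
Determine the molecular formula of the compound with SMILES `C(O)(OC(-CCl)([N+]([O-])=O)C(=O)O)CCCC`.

Heavy atoms from the SMILES: 8 C, 1 Cl, 1 N, 6 O.
Implicit hydrogens by atom environment:
  4 × C: 2 H each → 8
  3 × O: no H
  2 × C: no H
  2 × O: 1 H each → 2
  1 × C: 3 H
  1 × C: 1 H
  1 × Cl: no H
  1 × N (charge +1): no H
  1 × O (charge -1): no H
  Total hydrogens = 14.
Molecular formula: C8H14ClNO6

C8H14ClNO6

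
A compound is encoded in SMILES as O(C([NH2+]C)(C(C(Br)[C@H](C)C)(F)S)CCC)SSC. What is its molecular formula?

Heavy atoms from the SMILES: 1 Br, 11 C, 1 F, 1 N, 1 O, 3 S.
Implicit hydrogens by atom environment:
  5 × C: 3 H each → 15
  2 × C: 2 H each → 4
  2 × C: 1 H each → 2
  2 × C: no H
  2 × S: no H
  1 × Br: no H
  1 × F: no H
  1 × N (charge +1): 2 H
  1 × O: no H
  1 × S: 1 H
  Total hydrogens = 24.
Net charge +1.
Molecular formula: C11H24BrFNOS3+

C11H24BrFNOS3+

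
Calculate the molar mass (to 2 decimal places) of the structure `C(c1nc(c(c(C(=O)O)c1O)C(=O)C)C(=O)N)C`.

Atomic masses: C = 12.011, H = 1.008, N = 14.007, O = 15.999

252.23

Molecular formula: C11H12N2O5.
M = 11×12.011 + 12×1.008 + 2×14.007 + 5×15.999 = 252.23 g/mol.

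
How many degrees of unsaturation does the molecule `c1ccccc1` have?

4

Molecular formula from the SMILES: C6H6.
DoU = (2C + 2 + N − H − X)/2 = (2·6 + 2 + 0 − 6 − 0)/2 = 8/2 = 4.
(Structurally: 1 ring(s) + 3 π bond(s) = 4.)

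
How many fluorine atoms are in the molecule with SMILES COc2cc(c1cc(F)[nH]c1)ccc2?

The symbol for fluorine appears 1 time in the SMILES.

1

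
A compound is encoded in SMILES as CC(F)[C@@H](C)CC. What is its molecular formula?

C6H13F

Heavy atoms from the SMILES: 6 C, 1 F.
Implicit hydrogens by atom environment:
  3 × C: 3 H each → 9
  2 × C: 1 H each → 2
  1 × C: 2 H
  1 × F: no H
  Total hydrogens = 13.
Molecular formula: C6H13F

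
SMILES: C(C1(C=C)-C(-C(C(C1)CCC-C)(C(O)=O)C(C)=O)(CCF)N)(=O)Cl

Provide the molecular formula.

C17H25ClFNO4

Heavy atoms from the SMILES: 17 C, 1 Cl, 1 F, 1 N, 4 O.
Implicit hydrogens by atom environment:
  7 × C: 2 H each → 14
  6 × C: no H
  3 × O: no H
  2 × C: 3 H each → 6
  2 × C: 1 H each → 2
  1 × Cl: no H
  1 × F: no H
  1 × N: 2 H
  1 × O: 1 H
  Total hydrogens = 25.
Molecular formula: C17H25ClFNO4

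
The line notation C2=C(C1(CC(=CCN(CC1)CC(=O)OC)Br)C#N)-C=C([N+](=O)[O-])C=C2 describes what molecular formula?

Heavy atoms from the SMILES: 1 Br, 17 C, 3 N, 4 O.
Implicit hydrogens by atom environment:
  5 × C: 2 H each → 10
  4 × C (aromatic): 1 H each → 4
  4 × C: no H
  3 × O: no H
  2 × C (aromatic): no H
  2 × N: no H
  1 × Br: no H
  1 × C: 3 H
  1 × C: 1 H
  1 × N (charge +1): no H
  1 × O (charge -1): no H
  Total hydrogens = 18.
Molecular formula: C17H18BrN3O4

C17H18BrN3O4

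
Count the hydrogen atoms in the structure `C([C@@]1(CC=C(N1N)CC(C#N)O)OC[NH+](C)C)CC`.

25

Hydrogens are implicit in SMILES; fill each atom to its normal valence:
  5 × C: 2 H each → 10
  3 × C: 3 H each → 9
  3 × C: no H
  2 × C: 1 H each → 2
  2 × N: no H
  1 × N: 2 H
  1 × N (charge +1): 1 H
  1 × O: 1 H
  1 × O: no H
  Total hydrogens = 25.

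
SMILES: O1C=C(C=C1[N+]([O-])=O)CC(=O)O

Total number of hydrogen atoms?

5

Hydrogens are implicit in SMILES; fill each atom to its normal valence:
  2 × C (aromatic): 1 H each → 2
  2 × C (aromatic): no H
  2 × O: no H
  1 × C: 2 H
  1 × C: no H
  1 × N (charge +1): no H
  1 × O: 1 H
  1 × O (aromatic): no H
  1 × O (charge -1): no H
  Total hydrogens = 5.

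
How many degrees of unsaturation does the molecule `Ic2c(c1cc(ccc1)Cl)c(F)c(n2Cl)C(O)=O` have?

8

Molecular formula from the SMILES: C11H5Cl2FINO2.
DoU = (2C + 2 + N − H − X)/2 = (2·11 + 2 + 1 − 5 − 4)/2 = 16/2 = 8.
(Structurally: 2 ring(s) + 6 π bond(s) = 8.)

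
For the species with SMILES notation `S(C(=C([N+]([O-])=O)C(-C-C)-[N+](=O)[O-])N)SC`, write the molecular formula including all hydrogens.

Heavy atoms from the SMILES: 6 C, 3 N, 4 O, 2 S.
Implicit hydrogens by atom environment:
  2 × C: 3 H each → 6
  2 × C: no H
  2 × N (charge +1): no H
  2 × O: no H
  2 × O (charge -1): no H
  2 × S: no H
  1 × C: 2 H
  1 × C: 1 H
  1 × N: 2 H
  Total hydrogens = 11.
Molecular formula: C6H11N3O4S2

C6H11N3O4S2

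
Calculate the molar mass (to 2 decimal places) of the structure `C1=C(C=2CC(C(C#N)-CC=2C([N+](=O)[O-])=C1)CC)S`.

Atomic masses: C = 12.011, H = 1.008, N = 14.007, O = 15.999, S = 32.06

Molecular formula: C13H14N2O2S.
M = 13×12.011 + 14×1.008 + 2×14.007 + 2×15.999 + 1×32.06 = 262.33 g/mol.

262.33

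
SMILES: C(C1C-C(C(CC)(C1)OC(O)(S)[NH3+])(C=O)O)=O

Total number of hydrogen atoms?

18

Hydrogens are implicit in SMILES; fill each atom to its normal valence:
  3 × C: 2 H each → 6
  3 × C: 1 H each → 3
  3 × C: no H
  3 × O: no H
  2 × O: 1 H each → 2
  1 × C: 3 H
  1 × N (charge +1): 3 H
  1 × S: 1 H
  Total hydrogens = 18.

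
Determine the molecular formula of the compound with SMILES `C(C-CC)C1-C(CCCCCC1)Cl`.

C12H23Cl

Heavy atoms from the SMILES: 12 C, 1 Cl.
Implicit hydrogens by atom environment:
  9 × C: 2 H each → 18
  2 × C: 1 H each → 2
  1 × C: 3 H
  1 × Cl: no H
  Total hydrogens = 23.
Molecular formula: C12H23Cl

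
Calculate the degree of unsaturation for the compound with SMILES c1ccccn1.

4

Molecular formula from the SMILES: C5H5N.
DoU = (2C + 2 + N − H − X)/2 = (2·5 + 2 + 1 − 5 − 0)/2 = 8/2 = 4.
(Structurally: 1 ring(s) + 3 π bond(s) = 4.)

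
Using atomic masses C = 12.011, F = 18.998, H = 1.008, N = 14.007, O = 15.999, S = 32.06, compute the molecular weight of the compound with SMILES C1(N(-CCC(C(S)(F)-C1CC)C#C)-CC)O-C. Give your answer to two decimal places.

Molecular formula: C13H22FNOS.
M = 13×12.011 + 1×18.998 + 22×1.008 + 1×14.007 + 1×15.999 + 1×32.06 = 259.38 g/mol.

259.38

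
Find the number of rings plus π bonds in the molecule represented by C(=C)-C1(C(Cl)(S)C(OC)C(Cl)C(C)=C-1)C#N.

5

Molecular formula from the SMILES: C11H13Cl2NOS.
DoU = (2C + 2 + N − H − X)/2 = (2·11 + 2 + 1 − 13 − 2)/2 = 10/2 = 5.
(Structurally: 1 ring(s) + 4 π bond(s) = 5.)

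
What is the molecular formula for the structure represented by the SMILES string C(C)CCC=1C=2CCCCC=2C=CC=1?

Heavy atoms from the SMILES: 14 C.
Implicit hydrogens by atom environment:
  7 × C: 2 H each → 14
  3 × C (aromatic): 1 H each → 3
  3 × C (aromatic): no H
  1 × C: 3 H
  Total hydrogens = 20.
Molecular formula: C14H20

C14H20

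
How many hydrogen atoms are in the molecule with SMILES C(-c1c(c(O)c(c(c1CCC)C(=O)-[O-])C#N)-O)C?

Hydrogens are implicit in SMILES; fill each atom to its normal valence:
  6 × C (aromatic): no H
  3 × C: 2 H each → 6
  2 × C: 3 H each → 6
  2 × C: no H
  2 × O: 1 H each → 2
  1 × N: no H
  1 × O: no H
  1 × O (charge -1): no H
  Total hydrogens = 14.

14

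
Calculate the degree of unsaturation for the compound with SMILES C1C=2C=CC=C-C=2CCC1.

5

Molecular formula from the SMILES: C10H12.
DoU = (2C + 2 + N − H − X)/2 = (2·10 + 2 + 0 − 12 − 0)/2 = 10/2 = 5.
(Structurally: 2 ring(s) + 3 π bond(s) = 5.)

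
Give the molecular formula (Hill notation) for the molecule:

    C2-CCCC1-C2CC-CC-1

C10H18

Heavy atoms from the SMILES: 10 C.
Implicit hydrogens by atom environment:
  8 × C: 2 H each → 16
  2 × C: 1 H each → 2
  Total hydrogens = 18.
Molecular formula: C10H18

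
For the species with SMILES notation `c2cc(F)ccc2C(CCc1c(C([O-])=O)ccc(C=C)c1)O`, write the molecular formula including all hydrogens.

Heavy atoms from the SMILES: 18 C, 1 F, 3 O.
Implicit hydrogens by atom environment:
  7 × C (aromatic): 1 H each → 7
  5 × C (aromatic): no H
  3 × C: 2 H each → 6
  2 × C: 1 H each → 2
  1 × C: no H
  1 × F: no H
  1 × O: 1 H
  1 × O: no H
  1 × O (charge -1): no H
  Total hydrogens = 16.
Net charge -1.
Molecular formula: C18H16FO3-

C18H16FO3-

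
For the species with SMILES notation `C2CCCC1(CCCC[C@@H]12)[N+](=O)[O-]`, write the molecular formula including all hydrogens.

Heavy atoms from the SMILES: 10 C, 1 N, 2 O.
Implicit hydrogens by atom environment:
  8 × C: 2 H each → 16
  1 × C: 1 H
  1 × C: no H
  1 × N (charge +1): no H
  1 × O: no H
  1 × O (charge -1): no H
  Total hydrogens = 17.
Molecular formula: C10H17NO2

C10H17NO2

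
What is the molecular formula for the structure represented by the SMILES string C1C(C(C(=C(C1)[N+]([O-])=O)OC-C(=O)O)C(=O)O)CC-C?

Heavy atoms from the SMILES: 12 C, 1 N, 7 O.
Implicit hydrogens by atom environment:
  5 × C: 2 H each → 10
  4 × C: no H
  4 × O: no H
  2 × C: 1 H each → 2
  2 × O: 1 H each → 2
  1 × C: 3 H
  1 × N (charge +1): no H
  1 × O (charge -1): no H
  Total hydrogens = 17.
Molecular formula: C12H17NO7

C12H17NO7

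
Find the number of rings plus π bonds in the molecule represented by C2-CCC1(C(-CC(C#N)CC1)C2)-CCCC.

4

Molecular formula from the SMILES: C15H25N.
DoU = (2C + 2 + N − H − X)/2 = (2·15 + 2 + 1 − 25 − 0)/2 = 8/2 = 4.
(Structurally: 2 ring(s) + 2 π bond(s) = 4.)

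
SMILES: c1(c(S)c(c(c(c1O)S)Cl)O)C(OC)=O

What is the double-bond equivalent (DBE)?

5

Molecular formula from the SMILES: C8H7ClO4S2.
DoU = (2C + 2 + N − H − X)/2 = (2·8 + 2 + 0 − 7 − 1)/2 = 10/2 = 5.
(Structurally: 1 ring(s) + 4 π bond(s) = 5.)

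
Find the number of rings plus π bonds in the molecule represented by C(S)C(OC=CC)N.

Molecular formula from the SMILES: C5H11NOS.
DoU = (2C + 2 + N − H − X)/2 = (2·5 + 2 + 1 − 11 − 0)/2 = 2/2 = 1.
(Structurally: 0 ring(s) + 1 π bond(s) = 1.)

1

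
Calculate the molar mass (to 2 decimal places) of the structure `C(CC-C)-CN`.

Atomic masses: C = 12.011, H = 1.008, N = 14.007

87.17

Molecular formula: C5H13N.
M = 5×12.011 + 13×1.008 + 1×14.007 = 87.17 g/mol.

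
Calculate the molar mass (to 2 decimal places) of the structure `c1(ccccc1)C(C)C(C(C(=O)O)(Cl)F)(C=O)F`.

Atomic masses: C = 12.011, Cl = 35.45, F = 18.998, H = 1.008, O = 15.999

276.66

Molecular formula: C12H11ClF2O3.
M = 12×12.011 + 1×35.45 + 2×18.998 + 11×1.008 + 3×15.999 = 276.66 g/mol.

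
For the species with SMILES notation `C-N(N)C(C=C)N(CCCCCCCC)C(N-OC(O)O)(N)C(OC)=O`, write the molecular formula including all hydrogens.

C16H35N5O5

Heavy atoms from the SMILES: 16 C, 5 N, 5 O.
Implicit hydrogens by atom environment:
  8 × C: 2 H each → 16
  3 × C: 3 H each → 9
  3 × C: 1 H each → 3
  3 × O: no H
  2 × C: no H
  2 × N: 2 H each → 4
  2 × N: no H
  2 × O: 1 H each → 2
  1 × N: 1 H
  Total hydrogens = 35.
Molecular formula: C16H35N5O5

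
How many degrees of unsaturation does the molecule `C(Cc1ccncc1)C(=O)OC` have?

5

Molecular formula from the SMILES: C9H11NO2.
DoU = (2C + 2 + N − H − X)/2 = (2·9 + 2 + 1 − 11 − 0)/2 = 10/2 = 5.
(Structurally: 1 ring(s) + 4 π bond(s) = 5.)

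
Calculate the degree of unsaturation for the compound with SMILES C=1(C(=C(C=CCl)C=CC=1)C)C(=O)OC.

Molecular formula from the SMILES: C11H11ClO2.
DoU = (2C + 2 + N − H − X)/2 = (2·11 + 2 + 0 − 11 − 1)/2 = 12/2 = 6.
(Structurally: 1 ring(s) + 5 π bond(s) = 6.)

6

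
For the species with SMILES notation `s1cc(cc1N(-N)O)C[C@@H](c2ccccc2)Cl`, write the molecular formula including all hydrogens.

C12H13ClN2OS

Heavy atoms from the SMILES: 12 C, 1 Cl, 2 N, 1 O, 1 S.
Implicit hydrogens by atom environment:
  7 × C (aromatic): 1 H each → 7
  3 × C (aromatic): no H
  1 × C: 2 H
  1 × C: 1 H
  1 × Cl: no H
  1 × N: 2 H
  1 × N: no H
  1 × O: 1 H
  1 × S (aromatic): no H
  Total hydrogens = 13.
Molecular formula: C12H13ClN2OS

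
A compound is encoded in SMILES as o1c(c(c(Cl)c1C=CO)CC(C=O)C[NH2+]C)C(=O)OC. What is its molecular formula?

Heavy atoms from the SMILES: 13 C, 1 Cl, 1 N, 5 O.
Implicit hydrogens by atom environment:
  4 × C: 1 H each → 4
  4 × C (aromatic): no H
  3 × O: no H
  2 × C: 3 H each → 6
  2 × C: 2 H each → 4
  1 × C: no H
  1 × Cl: no H
  1 × N (charge +1): 2 H
  1 × O: 1 H
  1 × O (aromatic): no H
  Total hydrogens = 17.
Net charge +1.
Molecular formula: C13H17ClNO5+

C13H17ClNO5+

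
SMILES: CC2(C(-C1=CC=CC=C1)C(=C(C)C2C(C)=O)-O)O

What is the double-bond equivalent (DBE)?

7

Molecular formula from the SMILES: C15H18O3.
DoU = (2C + 2 + N − H − X)/2 = (2·15 + 2 + 0 − 18 − 0)/2 = 14/2 = 7.
(Structurally: 2 ring(s) + 5 π bond(s) = 7.)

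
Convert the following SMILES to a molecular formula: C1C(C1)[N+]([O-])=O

Heavy atoms from the SMILES: 3 C, 1 N, 2 O.
Implicit hydrogens by atom environment:
  2 × C: 2 H each → 4
  1 × C: 1 H
  1 × N (charge +1): no H
  1 × O: no H
  1 × O (charge -1): no H
  Total hydrogens = 5.
Molecular formula: C3H5NO2

C3H5NO2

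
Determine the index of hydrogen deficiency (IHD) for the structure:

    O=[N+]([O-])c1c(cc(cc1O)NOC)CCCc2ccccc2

9

Molecular formula from the SMILES: C16H18N2O4.
DoU = (2C + 2 + N − H − X)/2 = (2·16 + 2 + 2 − 18 − 0)/2 = 18/2 = 9.
(Structurally: 2 ring(s) + 7 π bond(s) = 9.)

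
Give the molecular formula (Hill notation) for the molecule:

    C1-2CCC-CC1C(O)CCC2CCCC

C14H26O

Heavy atoms from the SMILES: 14 C, 1 O.
Implicit hydrogens by atom environment:
  9 × C: 2 H each → 18
  4 × C: 1 H each → 4
  1 × C: 3 H
  1 × O: 1 H
  Total hydrogens = 26.
Molecular formula: C14H26O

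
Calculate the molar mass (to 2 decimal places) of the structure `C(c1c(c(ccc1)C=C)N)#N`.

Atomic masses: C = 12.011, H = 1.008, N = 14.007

144.18

Molecular formula: C9H8N2.
M = 9×12.011 + 8×1.008 + 2×14.007 = 144.18 g/mol.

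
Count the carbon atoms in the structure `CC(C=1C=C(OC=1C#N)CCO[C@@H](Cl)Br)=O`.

The symbol for carbon appears 10 times in the SMILES. (Cl is a single chlorine, not C + l.)

10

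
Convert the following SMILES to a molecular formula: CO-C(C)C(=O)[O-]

C4H7O3-

Heavy atoms from the SMILES: 4 C, 3 O.
Implicit hydrogens by atom environment:
  2 × C: 3 H each → 6
  2 × O: no H
  1 × C: 1 H
  1 × C: no H
  1 × O (charge -1): no H
  Total hydrogens = 7.
Net charge -1.
Molecular formula: C4H7O3-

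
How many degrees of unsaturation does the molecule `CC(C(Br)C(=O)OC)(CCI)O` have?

Molecular formula from the SMILES: C7H12BrIO3.
DoU = (2C + 2 + N − H − X)/2 = (2·7 + 2 + 0 − 12 − 2)/2 = 2/2 = 1.
(Structurally: 0 ring(s) + 1 π bond(s) = 1.)

1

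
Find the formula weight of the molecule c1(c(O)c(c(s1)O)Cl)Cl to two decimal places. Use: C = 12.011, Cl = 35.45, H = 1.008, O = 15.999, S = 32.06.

185.02

Molecular formula: C4H2Cl2O2S.
M = 4×12.011 + 2×35.45 + 2×1.008 + 2×15.999 + 1×32.06 = 185.02 g/mol.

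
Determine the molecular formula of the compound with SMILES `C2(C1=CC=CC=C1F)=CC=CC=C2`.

C12H9F

Heavy atoms from the SMILES: 12 C, 1 F.
Implicit hydrogens by atom environment:
  9 × C (aromatic): 1 H each → 9
  3 × C (aromatic): no H
  1 × F: no H
  Total hydrogens = 9.
Molecular formula: C12H9F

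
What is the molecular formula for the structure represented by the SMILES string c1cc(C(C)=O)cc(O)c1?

C8H8O2

Heavy atoms from the SMILES: 8 C, 2 O.
Implicit hydrogens by atom environment:
  4 × C (aromatic): 1 H each → 4
  2 × C (aromatic): no H
  1 × C: 3 H
  1 × C: no H
  1 × O: 1 H
  1 × O: no H
  Total hydrogens = 8.
Molecular formula: C8H8O2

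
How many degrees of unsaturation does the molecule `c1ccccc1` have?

Molecular formula from the SMILES: C6H6.
DoU = (2C + 2 + N − H − X)/2 = (2·6 + 2 + 0 − 6 − 0)/2 = 8/2 = 4.
(Structurally: 1 ring(s) + 3 π bond(s) = 4.)

4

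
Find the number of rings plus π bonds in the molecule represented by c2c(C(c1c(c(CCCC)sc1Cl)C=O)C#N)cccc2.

Molecular formula from the SMILES: C17H16ClNOS.
DoU = (2C + 2 + N − H − X)/2 = (2·17 + 2 + 1 − 16 − 1)/2 = 20/2 = 10.
(Structurally: 2 ring(s) + 8 π bond(s) = 10.)

10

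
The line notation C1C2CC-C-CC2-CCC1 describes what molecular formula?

Heavy atoms from the SMILES: 10 C.
Implicit hydrogens by atom environment:
  8 × C: 2 H each → 16
  2 × C: 1 H each → 2
  Total hydrogens = 18.
Molecular formula: C10H18

C10H18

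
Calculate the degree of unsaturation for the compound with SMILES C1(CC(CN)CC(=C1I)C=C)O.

3

Molecular formula from the SMILES: C9H14INO.
DoU = (2C + 2 + N − H − X)/2 = (2·9 + 2 + 1 − 14 − 1)/2 = 6/2 = 3.
(Structurally: 1 ring(s) + 2 π bond(s) = 3.)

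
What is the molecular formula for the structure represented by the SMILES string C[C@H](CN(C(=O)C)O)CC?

C7H15NO2

Heavy atoms from the SMILES: 7 C, 1 N, 2 O.
Implicit hydrogens by atom environment:
  3 × C: 3 H each → 9
  2 × C: 2 H each → 4
  1 × C: 1 H
  1 × C: no H
  1 × N: no H
  1 × O: 1 H
  1 × O: no H
  Total hydrogens = 15.
Molecular formula: C7H15NO2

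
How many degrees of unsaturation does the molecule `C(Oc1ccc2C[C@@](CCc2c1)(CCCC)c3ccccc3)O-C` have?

Molecular formula from the SMILES: C22H28O2.
DoU = (2C + 2 + N − H − X)/2 = (2·22 + 2 + 0 − 28 − 0)/2 = 18/2 = 9.
(Structurally: 3 ring(s) + 6 π bond(s) = 9.)

9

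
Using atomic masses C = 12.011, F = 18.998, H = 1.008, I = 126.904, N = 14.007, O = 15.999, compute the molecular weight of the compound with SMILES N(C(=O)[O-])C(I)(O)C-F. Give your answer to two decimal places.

Molecular formula: C3H4FINO3-.
M = 3×12.011 + 1×18.998 + 4×1.008 + 1×126.904 + 1×14.007 + 3×15.999 = 247.97 g/mol.

247.97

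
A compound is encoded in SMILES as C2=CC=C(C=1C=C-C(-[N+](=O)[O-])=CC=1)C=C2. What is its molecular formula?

C12H9NO2

Heavy atoms from the SMILES: 12 C, 1 N, 2 O.
Implicit hydrogens by atom environment:
  9 × C (aromatic): 1 H each → 9
  3 × C (aromatic): no H
  1 × N (charge +1): no H
  1 × O: no H
  1 × O (charge -1): no H
  Total hydrogens = 9.
Molecular formula: C12H9NO2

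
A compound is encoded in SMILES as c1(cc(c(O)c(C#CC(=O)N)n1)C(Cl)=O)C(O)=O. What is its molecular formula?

Heavy atoms from the SMILES: 10 C, 1 Cl, 2 N, 5 O.
Implicit hydrogens by atom environment:
  5 × C: no H
  4 × C (aromatic): no H
  3 × O: no H
  2 × O: 1 H each → 2
  1 × C (aromatic): 1 H
  1 × Cl: no H
  1 × N: 2 H
  1 × N (aromatic): no H
  Total hydrogens = 5.
Molecular formula: C10H5ClN2O5

C10H5ClN2O5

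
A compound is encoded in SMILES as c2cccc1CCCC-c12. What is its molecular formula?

Heavy atoms from the SMILES: 10 C.
Implicit hydrogens by atom environment:
  4 × C: 2 H each → 8
  4 × C (aromatic): 1 H each → 4
  2 × C (aromatic): no H
  Total hydrogens = 12.
Molecular formula: C10H12

C10H12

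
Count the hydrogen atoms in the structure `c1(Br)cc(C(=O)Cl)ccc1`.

4

Hydrogens are implicit in SMILES; fill each atom to its normal valence:
  4 × C (aromatic): 1 H each → 4
  2 × C (aromatic): no H
  1 × Br: no H
  1 × C: no H
  1 × Cl: no H
  1 × O: no H
  Total hydrogens = 4.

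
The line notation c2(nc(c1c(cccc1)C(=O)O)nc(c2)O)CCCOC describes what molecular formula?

C15H16N2O4

Heavy atoms from the SMILES: 15 C, 2 N, 4 O.
Implicit hydrogens by atom environment:
  5 × C (aromatic): 1 H each → 5
  5 × C (aromatic): no H
  3 × C: 2 H each → 6
  2 × N (aromatic): no H
  2 × O: 1 H each → 2
  2 × O: no H
  1 × C: 3 H
  1 × C: no H
  Total hydrogens = 16.
Molecular formula: C15H16N2O4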